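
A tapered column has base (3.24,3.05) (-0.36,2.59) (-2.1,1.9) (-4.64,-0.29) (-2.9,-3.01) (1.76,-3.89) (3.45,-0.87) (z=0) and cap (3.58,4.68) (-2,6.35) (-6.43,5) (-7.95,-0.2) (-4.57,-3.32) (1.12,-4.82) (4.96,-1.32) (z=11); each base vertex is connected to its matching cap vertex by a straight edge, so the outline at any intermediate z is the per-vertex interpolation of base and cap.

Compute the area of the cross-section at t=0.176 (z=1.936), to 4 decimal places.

Cross-section at t=0.176: each vertex is (1-t)·p0[i] + t·p1[i].
  v1: (1-0.176)·(3.24,3.05) + 0.176·(3.58,4.68) = (3.2998,3.3369)
  v2: (1-0.176)·(-0.36,2.59) + 0.176·(-2,6.35) = (-0.6486,3.2518)
  v3: (1-0.176)·(-2.1,1.9) + 0.176·(-6.43,5) = (-2.8621,2.4456)
  v4: (1-0.176)·(-4.64,-0.29) + 0.176·(-7.95,-0.2) = (-5.2226,-0.2742)
  v5: (1-0.176)·(-2.9,-3.01) + 0.176·(-4.57,-3.32) = (-3.1939,-3.0646)
  v6: (1-0.176)·(1.76,-3.89) + 0.176·(1.12,-4.82) = (1.6474,-4.0537)
  v7: (1-0.176)·(3.45,-0.87) + 0.176·(4.96,-1.32) = (3.7158,-0.9492)
Shoelace sum Σ(x_i·y_{i+1} − x_{i+1}·y_i):
  i=1: 3.2998·3.2518 − -0.6486·3.3369 = +12.8947 (running +12.8947)
  i=2: -0.6486·2.4456 − -2.8621·3.2518 = +7.7205 (running +20.6152)
  i=3: -2.8621·-0.2742 − -5.2226·2.4456 = +13.5570 (running +34.1722)
  i=4: -5.2226·-3.0646 − -3.1939·-0.2742 = +15.1292 (running +49.3014)
  i=5: -3.1939·-4.0537 − 1.6474·-3.0646 = +17.9956 (running +67.2969)
  i=6: 1.6474·-0.9492 − 3.7158·-4.0537 = +13.4988 (running +80.7958)
  i=7: 3.7158·3.3369 − 3.2998·-0.9492 = +15.5313 (running +96.3270)
Area = |Σ|/2 = |96.3270|/2 = 48.1635

Area at t=0.176: 48.1635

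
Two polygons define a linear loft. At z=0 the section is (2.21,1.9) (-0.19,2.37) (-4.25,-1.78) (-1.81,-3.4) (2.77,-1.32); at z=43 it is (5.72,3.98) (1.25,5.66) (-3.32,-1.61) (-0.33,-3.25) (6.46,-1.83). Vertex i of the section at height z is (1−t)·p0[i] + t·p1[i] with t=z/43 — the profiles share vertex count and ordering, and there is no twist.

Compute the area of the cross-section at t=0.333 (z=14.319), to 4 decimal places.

Area at t=0.333: 32.9027

Cross-section at t=0.333: each vertex is (1-t)·p0[i] + t·p1[i].
  v1: (1-0.333)·(2.21,1.9) + 0.333·(5.72,3.98) = (3.3788,2.5926)
  v2: (1-0.333)·(-0.19,2.37) + 0.333·(1.25,5.66) = (0.2895,3.4656)
  v3: (1-0.333)·(-4.25,-1.78) + 0.333·(-3.32,-1.61) = (-3.9403,-1.7234)
  v4: (1-0.333)·(-1.81,-3.4) + 0.333·(-0.33,-3.25) = (-1.3172,-3.3501)
  v5: (1-0.333)·(2.77,-1.32) + 0.333·(6.46,-1.83) = (3.9988,-1.4898)
Shoelace sum Σ(x_i·y_{i+1} − x_{i+1}·y_i):
  i=1: 3.3788·3.4656 − 0.2895·2.5926 = +10.9590 (running +10.9590)
  i=2: 0.2895·-1.7234 − -3.9403·3.4656 = +13.1565 (running +24.1154)
  i=3: -3.9403·-3.3501 − -1.3172·-1.7234 = +10.9303 (running +35.0457)
  i=4: -1.3172·-1.4898 − 3.9988·-3.3501 = +15.3584 (running +50.4041)
  i=5: 3.9988·2.5926 − 3.3788·-1.4898 = +15.4013 (running +65.8053)
Area = |Σ|/2 = |65.8053|/2 = 32.9027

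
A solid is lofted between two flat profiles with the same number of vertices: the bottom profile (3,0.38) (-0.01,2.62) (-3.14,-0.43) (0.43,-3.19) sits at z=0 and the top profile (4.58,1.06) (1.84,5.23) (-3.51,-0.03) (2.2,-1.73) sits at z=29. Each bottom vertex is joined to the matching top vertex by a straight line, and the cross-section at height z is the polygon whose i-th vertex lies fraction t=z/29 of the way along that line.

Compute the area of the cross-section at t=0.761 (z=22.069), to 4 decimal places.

Cross-section at t=0.761: each vertex is (1-t)·p0[i] + t·p1[i].
  v1: (1-0.761)·(3,0.38) + 0.761·(4.58,1.06) = (4.2024,0.8975)
  v2: (1-0.761)·(-0.01,2.62) + 0.761·(1.84,5.23) = (1.3979,4.6062)
  v3: (1-0.761)·(-3.14,-0.43) + 0.761·(-3.51,-0.03) = (-3.4216,-0.1256)
  v4: (1-0.761)·(0.43,-3.19) + 0.761·(2.2,-1.73) = (1.7770,-2.0789)
Shoelace sum Σ(x_i·y_{i+1} − x_{i+1}·y_i):
  i=1: 4.2024·4.6062 − 1.3979·0.8975 = +18.1025 (running +18.1025)
  i=2: 1.3979·-0.1256 − -3.4216·4.6062 = +15.5849 (running +33.6874)
  i=3: -3.4216·-2.0789 − 1.7770·-0.1256 = +7.3364 (running +41.0238)
  i=4: 1.7770·0.8975 − 4.2024·-2.0789 = +10.3313 (running +51.3551)
Area = |Σ|/2 = |51.3551|/2 = 25.6776

Area at t=0.761: 25.6776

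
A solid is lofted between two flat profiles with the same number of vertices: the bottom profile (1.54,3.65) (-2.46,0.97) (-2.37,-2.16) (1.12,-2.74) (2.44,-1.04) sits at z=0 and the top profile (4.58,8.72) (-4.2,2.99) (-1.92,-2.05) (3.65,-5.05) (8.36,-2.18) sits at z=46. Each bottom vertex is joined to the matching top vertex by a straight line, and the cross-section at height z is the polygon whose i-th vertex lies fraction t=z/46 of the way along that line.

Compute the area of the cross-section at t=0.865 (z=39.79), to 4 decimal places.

Area at t=0.865: 85.6511

Cross-section at t=0.865: each vertex is (1-t)·p0[i] + t·p1[i].
  v1: (1-0.865)·(1.54,3.65) + 0.865·(4.58,8.72) = (4.1696,8.0356)
  v2: (1-0.865)·(-2.46,0.97) + 0.865·(-4.2,2.99) = (-3.9651,2.7173)
  v3: (1-0.865)·(-2.37,-2.16) + 0.865·(-1.92,-2.05) = (-1.9807,-2.0648)
  v4: (1-0.865)·(1.12,-2.74) + 0.865·(3.65,-5.05) = (3.3085,-4.7382)
  v5: (1-0.865)·(2.44,-1.04) + 0.865·(8.36,-2.18) = (7.5608,-2.0261)
Shoelace sum Σ(x_i·y_{i+1} − x_{i+1}·y_i):
  i=1: 4.1696·2.7173 − -3.9651·8.0356 = +43.1918 (running +43.1918)
  i=2: -3.9651·-2.0648 − -1.9807·2.7173 = +13.5696 (running +56.7614)
  i=3: -1.9807·-4.7382 − 3.3085·-2.0648 = +16.2165 (running +72.9780)
  i=4: 3.3085·-2.0261 − 7.5608·-4.7382 = +29.1210 (running +102.0989)
  i=5: 7.5608·8.0356 − 4.1696·-2.0261 = +69.2032 (running +171.3022)
Area = |Σ|/2 = |171.3022|/2 = 85.6511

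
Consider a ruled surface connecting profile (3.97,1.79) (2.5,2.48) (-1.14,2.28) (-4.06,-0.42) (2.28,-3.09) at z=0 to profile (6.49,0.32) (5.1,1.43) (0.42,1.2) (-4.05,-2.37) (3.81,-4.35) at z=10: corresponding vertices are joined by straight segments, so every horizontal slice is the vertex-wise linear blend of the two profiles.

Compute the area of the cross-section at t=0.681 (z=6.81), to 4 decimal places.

Cross-section at t=0.681: each vertex is (1-t)·p0[i] + t·p1[i].
  v1: (1-0.681)·(3.97,1.79) + 0.681·(6.49,0.32) = (5.6861,0.7889)
  v2: (1-0.681)·(2.5,2.48) + 0.681·(5.1,1.43) = (4.2706,1.7649)
  v3: (1-0.681)·(-1.14,2.28) + 0.681·(0.42,1.2) = (-0.0776,1.5445)
  v4: (1-0.681)·(-4.06,-0.42) + 0.681·(-4.05,-2.37) = (-4.0532,-1.7480)
  v5: (1-0.681)·(2.28,-3.09) + 0.681·(3.81,-4.35) = (3.3219,-3.9481)
Shoelace sum Σ(x_i·y_{i+1} − x_{i+1}·y_i):
  i=1: 5.6861·1.7649 − 4.2706·0.7889 = +6.6665 (running +6.6665)
  i=2: 4.2706·1.5445 − -0.0776·1.7649 = +6.7331 (running +13.3996)
  i=3: -0.0776·-1.7480 − -4.0532·1.5445 = +6.3959 (running +19.7955)
  i=4: -4.0532·-3.9481 − 3.3219·-1.7480 = +21.8088 (running +41.6043)
  i=5: 3.3219·0.7889 − 5.6861·-3.9481 = +25.0699 (running +66.6742)
Area = |Σ|/2 = |66.6742|/2 = 33.3371

Area at t=0.681: 33.3371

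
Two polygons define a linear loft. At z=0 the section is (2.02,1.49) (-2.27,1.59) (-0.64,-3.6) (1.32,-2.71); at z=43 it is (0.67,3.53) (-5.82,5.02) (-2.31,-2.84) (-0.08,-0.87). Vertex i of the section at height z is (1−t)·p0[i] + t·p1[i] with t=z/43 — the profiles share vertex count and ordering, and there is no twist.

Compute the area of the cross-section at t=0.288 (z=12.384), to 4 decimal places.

Cross-section at t=0.288: each vertex is (1-t)·p0[i] + t·p1[i].
  v1: (1-0.288)·(2.02,1.49) + 0.288·(0.67,3.53) = (1.6312,2.0775)
  v2: (1-0.288)·(-2.27,1.59) + 0.288·(-5.82,5.02) = (-3.2924,2.5778)
  v3: (1-0.288)·(-0.64,-3.6) + 0.288·(-2.31,-2.84) = (-1.1210,-3.3811)
  v4: (1-0.288)·(1.32,-2.71) + 0.288·(-0.08,-0.87) = (0.9168,-2.1801)
Shoelace sum Σ(x_i·y_{i+1} − x_{i+1}·y_i):
  i=1: 1.6312·2.5778 − -3.2924·2.0775 = +11.0450 (running +11.0450)
  i=2: -3.2924·-3.3811 − -1.1210·2.5778 = +14.0217 (running +25.0667)
  i=3: -1.1210·-2.1801 − 0.9168·-3.3811 = +5.5436 (running +30.6102)
  i=4: 0.9168·2.0775 − 1.6312·-2.1801 = +5.4608 (running +36.0711)
Area = |Σ|/2 = |36.0711|/2 = 18.0355

Area at t=0.288: 18.0355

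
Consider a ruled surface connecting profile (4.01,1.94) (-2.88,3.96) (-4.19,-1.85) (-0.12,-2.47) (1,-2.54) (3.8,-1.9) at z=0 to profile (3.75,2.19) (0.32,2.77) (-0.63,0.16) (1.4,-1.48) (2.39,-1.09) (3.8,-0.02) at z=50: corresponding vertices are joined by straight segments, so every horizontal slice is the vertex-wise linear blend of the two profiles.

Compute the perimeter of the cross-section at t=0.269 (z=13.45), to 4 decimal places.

Perimeter at t=0.269: 21.9395

Cross-section at t=0.269: each vertex is (1-t)·p0[i] + t·p1[i].
  v1: (1-0.269)·(4.01,1.94) + 0.269·(3.75,2.19) = (3.9401,2.0072)
  v2: (1-0.269)·(-2.88,3.96) + 0.269·(0.32,2.77) = (-2.0192,3.6399)
  v3: (1-0.269)·(-4.19,-1.85) + 0.269·(-0.63,0.16) = (-3.2324,-1.3093)
  v4: (1-0.269)·(-0.12,-2.47) + 0.269·(1.4,-1.48) = (0.2889,-2.2037)
  v5: (1-0.269)·(1,-2.54) + 0.269·(2.39,-1.09) = (1.3739,-2.1500)
  v6: (1-0.269)·(3.8,-1.9) + 0.269·(3.8,-0.02) = (3.8000,-1.3943)
Perimeter = Σ |v_{i+1} − v_i|:
  edge 1→2: √(-5.9593² + 1.6326²) = 6.1789 (running 6.1789)
  edge 2→3: √(-1.2132² + -4.9492²) = 5.0957 (running 11.2746)
  edge 3→4: √(3.5212² + -0.8944²) = 3.6330 (running 14.9076)
  edge 4→5: √(1.0850² + 0.0537²) = 1.0864 (running 15.9940)
  edge 5→6: √(2.4261² + 0.7557²) = 2.5411 (running 18.5350)
  edge 6→1: √(0.1401² + 3.4015²) = 3.4044 (running 21.9395)
Perimeter = 21.9395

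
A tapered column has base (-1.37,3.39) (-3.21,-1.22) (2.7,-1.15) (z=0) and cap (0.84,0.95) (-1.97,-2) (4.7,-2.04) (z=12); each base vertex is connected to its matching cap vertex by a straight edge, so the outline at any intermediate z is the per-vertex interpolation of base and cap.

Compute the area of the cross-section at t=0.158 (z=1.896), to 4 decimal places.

Area at t=0.158: 13.0561

Cross-section at t=0.158: each vertex is (1-t)·p0[i] + t·p1[i].
  v1: (1-0.158)·(-1.37,3.39) + 0.158·(0.84,0.95) = (-1.0208,3.0045)
  v2: (1-0.158)·(-3.21,-1.22) + 0.158·(-1.97,-2) = (-3.0141,-1.3432)
  v3: (1-0.158)·(2.7,-1.15) + 0.158·(4.7,-2.04) = (3.0160,-1.2906)
Shoelace sum Σ(x_i·y_{i+1} − x_{i+1}·y_i):
  i=1: -1.0208·-1.3432 − -3.0141·3.0045 = +10.4269 (running +10.4269)
  i=2: -3.0141·-1.2906 − 3.0160·-1.3432 = +7.9412 (running +18.3682)
  i=3: 3.0160·3.0045 − -1.0208·-1.2906 = +7.7440 (running +26.1122)
Area = |Σ|/2 = |26.1122|/2 = 13.0561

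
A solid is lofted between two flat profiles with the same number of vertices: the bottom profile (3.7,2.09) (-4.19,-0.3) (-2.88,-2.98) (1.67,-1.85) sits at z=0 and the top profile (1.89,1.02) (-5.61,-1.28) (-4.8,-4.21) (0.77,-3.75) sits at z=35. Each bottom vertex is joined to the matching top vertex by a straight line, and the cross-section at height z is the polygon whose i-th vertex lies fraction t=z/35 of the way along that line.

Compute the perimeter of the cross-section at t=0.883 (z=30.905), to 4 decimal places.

Perimeter at t=0.883: 21.2278

Cross-section at t=0.883: each vertex is (1-t)·p0[i] + t·p1[i].
  v1: (1-0.883)·(3.7,2.09) + 0.883·(1.89,1.02) = (2.1018,1.1452)
  v2: (1-0.883)·(-4.19,-0.3) + 0.883·(-5.61,-1.28) = (-5.4439,-1.1653)
  v3: (1-0.883)·(-2.88,-2.98) + 0.883·(-4.8,-4.21) = (-4.5754,-4.0661)
  v4: (1-0.883)·(1.67,-1.85) + 0.883·(0.77,-3.75) = (0.8753,-3.5277)
Perimeter = Σ |v_{i+1} − v_i|:
  edge 1→2: √(-7.5456² + -2.3105²) = 7.8915 (running 7.8915)
  edge 2→3: √(0.8685² + -2.9007²) = 3.0280 (running 10.9194)
  edge 3→4: √(5.4507² + 0.5384²) = 5.4772 (running 16.3966)
  edge 4→1: √(1.2265² + 4.6729²) = 4.8312 (running 21.2278)
Perimeter = 21.2278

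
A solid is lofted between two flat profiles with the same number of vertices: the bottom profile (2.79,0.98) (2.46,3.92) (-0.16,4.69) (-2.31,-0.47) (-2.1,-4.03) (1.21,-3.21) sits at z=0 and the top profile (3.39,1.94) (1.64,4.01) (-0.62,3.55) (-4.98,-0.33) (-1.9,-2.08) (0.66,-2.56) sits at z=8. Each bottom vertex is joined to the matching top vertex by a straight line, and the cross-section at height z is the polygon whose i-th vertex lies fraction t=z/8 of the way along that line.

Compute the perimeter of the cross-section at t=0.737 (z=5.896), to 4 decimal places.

Cross-section at t=0.737: each vertex is (1-t)·p0[i] + t·p1[i].
  v1: (1-0.737)·(2.79,0.98) + 0.737·(3.39,1.94) = (3.2322,1.6875)
  v2: (1-0.737)·(2.46,3.92) + 0.737·(1.64,4.01) = (1.8557,3.9863)
  v3: (1-0.737)·(-0.16,4.69) + 0.737·(-0.62,3.55) = (-0.4990,3.8498)
  v4: (1-0.737)·(-2.31,-0.47) + 0.737·(-4.98,-0.33) = (-4.2778,-0.3668)
  v5: (1-0.737)·(-2.1,-4.03) + 0.737·(-1.9,-2.08) = (-1.9526,-2.5929)
  v6: (1-0.737)·(1.21,-3.21) + 0.737·(0.66,-2.56) = (0.8047,-2.7309)
Perimeter = Σ |v_{i+1} − v_i|:
  edge 1→2: √(-1.3765² + 2.2988²) = 2.6794 (running 2.6794)
  edge 2→3: √(-2.3547² + -0.1365²) = 2.3586 (running 5.0381)
  edge 3→4: √(-3.7788² + -4.2166²) = 5.6621 (running 10.7002)
  edge 4→5: √(2.3252² + -2.2260²) = 3.2190 (running 13.9191)
  edge 5→6: √(2.7572² + -0.1381²) = 2.7607 (running 16.6798)
  edge 6→1: √(2.4275² + 4.4185²) = 5.0414 (running 21.7212)
Perimeter = 21.7212

Perimeter at t=0.737: 21.7212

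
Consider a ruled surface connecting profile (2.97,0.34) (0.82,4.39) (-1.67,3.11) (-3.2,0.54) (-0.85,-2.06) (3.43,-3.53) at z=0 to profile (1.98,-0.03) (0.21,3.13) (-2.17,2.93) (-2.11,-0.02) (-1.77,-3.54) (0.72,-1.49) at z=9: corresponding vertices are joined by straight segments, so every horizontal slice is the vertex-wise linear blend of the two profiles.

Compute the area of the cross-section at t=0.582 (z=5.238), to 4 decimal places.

Area at t=0.582: 23.4216

Cross-section at t=0.582: each vertex is (1-t)·p0[i] + t·p1[i].
  v1: (1-0.582)·(2.97,0.34) + 0.582·(1.98,-0.03) = (2.3938,0.1247)
  v2: (1-0.582)·(0.82,4.39) + 0.582·(0.21,3.13) = (0.4650,3.6567)
  v3: (1-0.582)·(-1.67,3.11) + 0.582·(-2.17,2.93) = (-1.9610,3.0052)
  v4: (1-0.582)·(-3.2,0.54) + 0.582·(-2.11,-0.02) = (-2.5656,0.2141)
  v5: (1-0.582)·(-0.85,-2.06) + 0.582·(-1.77,-3.54) = (-1.3854,-2.9214)
  v6: (1-0.582)·(3.43,-3.53) + 0.582·(0.72,-1.49) = (1.8528,-2.3427)
Shoelace sum Σ(x_i·y_{i+1} − x_{i+1}·y_i):
  i=1: 2.3938·3.6567 − 0.4650·0.1247 = +8.6955 (running +8.6955)
  i=2: 0.4650·3.0052 − -1.9610·3.6567 = +8.5681 (running +17.2636)
  i=3: -1.9610·0.2141 − -2.5656·3.0052 = +7.2905 (running +24.5541)
  i=4: -2.5656·-2.9214 − -1.3854·0.2141 = +7.7917 (running +32.3458)
  i=5: -1.3854·-2.3427 − 1.8528·-2.9214 = +8.6583 (running +41.0041)
  i=6: 1.8528·0.1247 − 2.3938·-2.3427 = +5.8390 (running +46.8431)
Area = |Σ|/2 = |46.8431|/2 = 23.4216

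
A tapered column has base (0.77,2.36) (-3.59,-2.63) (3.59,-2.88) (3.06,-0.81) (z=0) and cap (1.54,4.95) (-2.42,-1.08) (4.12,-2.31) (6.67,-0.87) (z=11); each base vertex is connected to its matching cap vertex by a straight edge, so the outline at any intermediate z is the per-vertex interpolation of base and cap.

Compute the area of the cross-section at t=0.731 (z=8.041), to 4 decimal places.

Area at t=0.731: 29.1731

Cross-section at t=0.731: each vertex is (1-t)·p0[i] + t·p1[i].
  v1: (1-0.731)·(0.77,2.36) + 0.731·(1.54,4.95) = (1.3329,4.2533)
  v2: (1-0.731)·(-3.59,-2.63) + 0.731·(-2.42,-1.08) = (-2.7347,-1.4970)
  v3: (1-0.731)·(3.59,-2.88) + 0.731·(4.12,-2.31) = (3.9774,-2.4633)
  v4: (1-0.731)·(3.06,-0.81) + 0.731·(6.67,-0.87) = (5.6989,-0.8539)
Shoelace sum Σ(x_i·y_{i+1} − x_{i+1}·y_i):
  i=1: 1.3329·-1.4970 − -2.7347·4.2533 = +9.6364 (running +9.6364)
  i=2: -2.7347·-2.4633 − 3.9774·-1.4970 = +12.6906 (running +22.3269)
  i=3: 3.9774·-0.8539 − 5.6989·-2.4633 = +10.6421 (running +32.9690)
  i=4: 5.6989·4.2533 − 1.3329·-0.8539 = +25.3772 (running +58.3462)
Area = |Σ|/2 = |58.3462|/2 = 29.1731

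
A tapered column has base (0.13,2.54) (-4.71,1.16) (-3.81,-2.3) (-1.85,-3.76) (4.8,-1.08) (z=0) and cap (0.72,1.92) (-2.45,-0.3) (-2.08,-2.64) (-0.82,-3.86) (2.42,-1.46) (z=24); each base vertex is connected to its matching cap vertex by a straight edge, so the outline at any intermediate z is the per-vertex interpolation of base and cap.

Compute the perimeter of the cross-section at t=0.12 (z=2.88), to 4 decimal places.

Perimeter at t=0.12: 23.0505

Cross-section at t=0.12: each vertex is (1-t)·p0[i] + t·p1[i].
  v1: (1-0.12)·(0.13,2.54) + 0.12·(0.72,1.92) = (0.2008,2.4656)
  v2: (1-0.12)·(-4.71,1.16) + 0.12·(-2.45,-0.3) = (-4.4388,0.9848)
  v3: (1-0.12)·(-3.81,-2.3) + 0.12·(-2.08,-2.64) = (-3.6024,-2.3408)
  v4: (1-0.12)·(-1.85,-3.76) + 0.12·(-0.82,-3.86) = (-1.7264,-3.7720)
  v5: (1-0.12)·(4.8,-1.08) + 0.12·(2.42,-1.46) = (4.5144,-1.1256)
Perimeter = Σ |v_{i+1} − v_i|:
  edge 1→2: √(-4.6396² + -1.4808²) = 4.8702 (running 4.8702)
  edge 2→3: √(0.8364² + -3.3256²) = 3.4292 (running 8.2993)
  edge 3→4: √(1.8760² + -1.4312²) = 2.3596 (running 10.6589)
  edge 4→5: √(6.2408² + 2.6464²) = 6.7787 (running 17.4377)
  edge 5→1: √(-4.3136² + 3.5912²) = 5.6128 (running 23.0505)
Perimeter = 23.0505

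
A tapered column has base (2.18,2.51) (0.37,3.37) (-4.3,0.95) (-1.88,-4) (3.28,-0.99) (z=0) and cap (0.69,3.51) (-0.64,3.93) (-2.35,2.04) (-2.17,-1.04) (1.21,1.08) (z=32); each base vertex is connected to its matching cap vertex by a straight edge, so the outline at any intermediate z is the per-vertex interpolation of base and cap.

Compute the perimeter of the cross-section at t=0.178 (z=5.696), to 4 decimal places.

Cross-section at t=0.178: each vertex is (1-t)·p0[i] + t·p1[i].
  v1: (1-0.178)·(2.18,2.51) + 0.178·(0.69,3.51) = (1.9148,2.6880)
  v2: (1-0.178)·(0.37,3.37) + 0.178·(-0.64,3.93) = (0.1902,3.4697)
  v3: (1-0.178)·(-4.3,0.95) + 0.178·(-2.35,2.04) = (-3.9529,1.1440)
  v4: (1-0.178)·(-1.88,-4) + 0.178·(-2.17,-1.04) = (-1.9316,-3.4731)
  v5: (1-0.178)·(3.28,-0.99) + 0.178·(1.21,1.08) = (2.9115,-0.6215)
Perimeter = Σ |v_{i+1} − v_i|:
  edge 1→2: √(-1.7246² + 0.7817²) = 1.8934 (running 1.8934)
  edge 2→3: √(-4.1431² + -2.3257²) = 4.7512 (running 6.6447)
  edge 3→4: √(2.0213² + -4.6171²) = 5.0402 (running 11.6849)
  edge 4→5: √(4.8432² + 2.8516²) = 5.6203 (running 17.3052)
  edge 5→1: √(-0.9968² + 3.3095²) = 3.4564 (running 20.7615)
Perimeter = 20.7615

Perimeter at t=0.178: 20.7615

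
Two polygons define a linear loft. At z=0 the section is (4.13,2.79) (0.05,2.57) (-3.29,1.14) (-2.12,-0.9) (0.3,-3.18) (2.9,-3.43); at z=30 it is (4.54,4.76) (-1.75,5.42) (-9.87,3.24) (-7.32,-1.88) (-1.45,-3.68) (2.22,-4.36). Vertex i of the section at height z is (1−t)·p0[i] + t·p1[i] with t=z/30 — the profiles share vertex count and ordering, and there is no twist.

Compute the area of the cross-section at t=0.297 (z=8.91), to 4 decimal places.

Cross-section at t=0.297: each vertex is (1-t)·p0[i] + t·p1[i].
  v1: (1-0.297)·(4.13,2.79) + 0.297·(4.54,4.76) = (4.2518,3.3751)
  v2: (1-0.297)·(0.05,2.57) + 0.297·(-1.75,5.42) = (-0.4846,3.4165)
  v3: (1-0.297)·(-3.29,1.14) + 0.297·(-9.87,3.24) = (-5.2443,1.7637)
  v4: (1-0.297)·(-2.12,-0.9) + 0.297·(-7.32,-1.88) = (-3.6644,-1.1911)
  v5: (1-0.297)·(0.3,-3.18) + 0.297·(-1.45,-3.68) = (-0.2197,-3.3285)
  v6: (1-0.297)·(2.9,-3.43) + 0.297·(2.22,-4.36) = (2.6980,-3.7062)
Shoelace sum Σ(x_i·y_{i+1} − x_{i+1}·y_i):
  i=1: 4.2518·3.4165 − -0.4846·3.3751 = +16.1615 (running +16.1615)
  i=2: -0.4846·1.7637 − -5.2443·3.4165 = +17.0621 (running +33.2236)
  i=3: -5.2443·-1.1911 − -3.6644·1.7637 = +12.7091 (running +45.9327)
  i=4: -3.6644·-3.3285 − -0.2197·-1.1911 = +11.9352 (running +57.8679)
  i=5: -0.2197·-3.7062 − 2.6980·-3.3285 = +9.7949 (running +67.6628)
  i=6: 2.6980·3.3751 − 4.2518·-3.7062 = +24.8641 (running +92.5269)
Area = |Σ|/2 = |92.5269|/2 = 46.2634

Area at t=0.297: 46.2634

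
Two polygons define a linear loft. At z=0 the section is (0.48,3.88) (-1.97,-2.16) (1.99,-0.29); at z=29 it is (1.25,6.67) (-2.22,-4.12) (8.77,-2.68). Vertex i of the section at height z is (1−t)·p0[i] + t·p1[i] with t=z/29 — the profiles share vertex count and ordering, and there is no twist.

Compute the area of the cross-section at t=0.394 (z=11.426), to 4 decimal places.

Area at t=0.394: 24.1966

Cross-section at t=0.394: each vertex is (1-t)·p0[i] + t·p1[i].
  v1: (1-0.394)·(0.48,3.88) + 0.394·(1.25,6.67) = (0.7834,4.9793)
  v2: (1-0.394)·(-1.97,-2.16) + 0.394·(-2.22,-4.12) = (-2.0685,-2.9322)
  v3: (1-0.394)·(1.99,-0.29) + 0.394·(8.77,-2.68) = (4.6613,-1.2317)
Shoelace sum Σ(x_i·y_{i+1} − x_{i+1}·y_i):
  i=1: 0.7834·-2.9322 − -2.0685·4.9793 = +8.0025 (running +8.0025)
  i=2: -2.0685·-1.2317 − 4.6613·-2.9322 = +16.2158 (running +24.2183)
  i=3: 4.6613·4.9793 − 0.7834·-1.2317 = +24.1748 (running +48.3931)
Area = |Σ|/2 = |48.3931|/2 = 24.1966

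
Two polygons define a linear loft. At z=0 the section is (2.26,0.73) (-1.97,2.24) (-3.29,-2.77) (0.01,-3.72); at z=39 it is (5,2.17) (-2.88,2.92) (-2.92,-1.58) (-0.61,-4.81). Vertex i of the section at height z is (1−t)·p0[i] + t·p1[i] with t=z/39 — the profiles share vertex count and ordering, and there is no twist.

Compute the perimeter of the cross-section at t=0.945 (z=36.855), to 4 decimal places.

Perimeter at t=0.945: 24.8828

Cross-section at t=0.945: each vertex is (1-t)·p0[i] + t·p1[i].
  v1: (1-0.945)·(2.26,0.73) + 0.945·(5,2.17) = (4.8493,2.0908)
  v2: (1-0.945)·(-1.97,2.24) + 0.945·(-2.88,2.92) = (-2.8299,2.8826)
  v3: (1-0.945)·(-3.29,-2.77) + 0.945·(-2.92,-1.58) = (-2.9404,-1.6455)
  v4: (1-0.945)·(0.01,-3.72) + 0.945·(-0.61,-4.81) = (-0.5759,-4.7500)
Perimeter = Σ |v_{i+1} − v_i|:
  edge 1→2: √(-7.6792² + 0.7918²) = 7.7200 (running 7.7200)
  edge 2→3: √(-0.1104² + -4.5281²) = 4.5294 (running 12.2494)
  edge 3→4: √(2.3645² + -3.1046²) = 3.9025 (running 16.1518)
  edge 4→1: √(5.4252² + 6.8408²) = 8.7310 (running 24.8828)
Perimeter = 24.8828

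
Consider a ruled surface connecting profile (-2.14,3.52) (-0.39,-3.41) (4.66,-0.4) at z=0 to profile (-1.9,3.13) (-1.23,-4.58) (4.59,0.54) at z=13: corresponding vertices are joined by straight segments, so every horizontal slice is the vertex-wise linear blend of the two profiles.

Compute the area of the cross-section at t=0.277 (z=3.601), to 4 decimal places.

Cross-section at t=0.277: each vertex is (1-t)·p0[i] + t·p1[i].
  v1: (1-0.277)·(-2.14,3.52) + 0.277·(-1.9,3.13) = (-2.0735,3.4120)
  v2: (1-0.277)·(-0.39,-3.41) + 0.277·(-1.23,-4.58) = (-0.6227,-3.7341)
  v3: (1-0.277)·(4.66,-0.4) + 0.277·(4.59,0.54) = (4.6406,-0.1396)
Shoelace sum Σ(x_i·y_{i+1} − x_{i+1}·y_i):
  i=1: -2.0735·-3.7341 − -0.6227·3.4120 = +9.8673 (running +9.8673)
  i=2: -0.6227·-0.1396 − 4.6406·-3.7341 = +17.4154 (running +27.2827)
  i=3: 4.6406·3.4120 − -2.0735·-0.1396 = +15.5441 (running +42.8268)
Area = |Σ|/2 = |42.8268|/2 = 21.4134

Area at t=0.277: 21.4134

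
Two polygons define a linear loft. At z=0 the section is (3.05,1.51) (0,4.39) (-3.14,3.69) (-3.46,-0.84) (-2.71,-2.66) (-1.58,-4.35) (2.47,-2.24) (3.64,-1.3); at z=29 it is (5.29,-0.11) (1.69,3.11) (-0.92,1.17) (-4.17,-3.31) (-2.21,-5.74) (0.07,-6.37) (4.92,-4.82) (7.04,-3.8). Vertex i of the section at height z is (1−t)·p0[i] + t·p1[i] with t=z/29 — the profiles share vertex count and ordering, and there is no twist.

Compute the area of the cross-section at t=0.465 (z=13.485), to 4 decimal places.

Area at t=0.465: 51.9950

Cross-section at t=0.465: each vertex is (1-t)·p0[i] + t·p1[i].
  v1: (1-0.465)·(3.05,1.51) + 0.465·(5.29,-0.11) = (4.0916,0.7567)
  v2: (1-0.465)·(0,4.39) + 0.465·(1.69,3.11) = (0.7859,3.7948)
  v3: (1-0.465)·(-3.14,3.69) + 0.465·(-0.92,1.17) = (-2.1077,2.5182)
  v4: (1-0.465)·(-3.46,-0.84) + 0.465·(-4.17,-3.31) = (-3.7901,-1.9886)
  v5: (1-0.465)·(-2.71,-2.66) + 0.465·(-2.21,-5.74) = (-2.4775,-4.0922)
  v6: (1-0.465)·(-1.58,-4.35) + 0.465·(0.07,-6.37) = (-0.8127,-5.2893)
  v7: (1-0.465)·(2.47,-2.24) + 0.465·(4.92,-4.82) = (3.6093,-3.4397)
  v8: (1-0.465)·(3.64,-1.3) + 0.465·(7.04,-3.8) = (5.2210,-2.4625)
Shoelace sum Σ(x_i·y_{i+1} − x_{i+1}·y_i):
  i=1: 4.0916·3.7948 − 0.7859·0.7567 = +14.9322 (running +14.9322)
  i=2: 0.7859·2.5182 − -2.1077·3.7948 = +9.9772 (running +24.9094)
  i=3: -2.1077·-1.9886 − -3.7901·2.5182 = +13.7356 (running +38.6450)
  i=4: -3.7901·-4.0922 − -2.4775·-1.9886 = +10.5834 (running +49.2284)
  i=5: -2.4775·-5.2893 − -0.8127·-4.0922 = +9.7783 (running +59.0067)
  i=6: -0.8127·-3.4397 − 3.6093·-5.2893 = +21.8860 (running +80.8927)
  i=7: 3.6093·-2.4625 − 5.2210·-3.4397 = +9.0709 (running +89.9636)
  i=8: 5.2210·0.7567 − 4.0916·-2.4625 = +14.0263 (running +103.9899)
Area = |Σ|/2 = |103.9899|/2 = 51.9950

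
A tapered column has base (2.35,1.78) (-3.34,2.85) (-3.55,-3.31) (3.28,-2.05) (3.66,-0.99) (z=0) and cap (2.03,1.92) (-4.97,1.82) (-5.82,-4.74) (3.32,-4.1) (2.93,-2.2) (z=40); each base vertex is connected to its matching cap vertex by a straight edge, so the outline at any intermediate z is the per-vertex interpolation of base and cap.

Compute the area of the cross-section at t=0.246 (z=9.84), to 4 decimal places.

Area at t=0.246: 36.7432

Cross-section at t=0.246: each vertex is (1-t)·p0[i] + t·p1[i].
  v1: (1-0.246)·(2.35,1.78) + 0.246·(2.03,1.92) = (2.2713,1.8144)
  v2: (1-0.246)·(-3.34,2.85) + 0.246·(-4.97,1.82) = (-3.7410,2.5966)
  v3: (1-0.246)·(-3.55,-3.31) + 0.246·(-5.82,-4.74) = (-4.1084,-3.6618)
  v4: (1-0.246)·(3.28,-2.05) + 0.246·(3.32,-4.1) = (3.2898,-2.5543)
  v5: (1-0.246)·(3.66,-0.99) + 0.246·(2.93,-2.2) = (3.4804,-1.2877)
Shoelace sum Σ(x_i·y_{i+1} − x_{i+1}·y_i):
  i=1: 2.2713·2.5966 − -3.7410·1.8144 = +12.6854 (running +12.6854)
  i=2: -3.7410·-3.6618 − -4.1084·2.5966 = +24.3667 (running +37.0521)
  i=3: -4.1084·-2.5543 − 3.2898·-3.6618 = +22.5408 (running +59.5929)
  i=4: 3.2898·-1.2877 − 3.4804·-2.5543 = +4.6538 (running +64.2467)
  i=5: 3.4804·1.8144 − 2.2713·-1.2877 = +9.2396 (running +73.4864)
Area = |Σ|/2 = |73.4864|/2 = 36.7432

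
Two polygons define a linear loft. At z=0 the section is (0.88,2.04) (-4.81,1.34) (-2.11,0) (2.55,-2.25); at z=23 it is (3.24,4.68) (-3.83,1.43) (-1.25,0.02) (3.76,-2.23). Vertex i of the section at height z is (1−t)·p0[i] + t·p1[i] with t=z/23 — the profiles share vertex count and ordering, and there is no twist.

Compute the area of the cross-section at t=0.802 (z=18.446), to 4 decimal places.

Cross-section at t=0.802: each vertex is (1-t)·p0[i] + t·p1[i].
  v1: (1-0.802)·(0.88,2.04) + 0.802·(3.24,4.68) = (2.7727,4.1573)
  v2: (1-0.802)·(-4.81,1.34) + 0.802·(-3.83,1.43) = (-4.0240,1.4122)
  v3: (1-0.802)·(-2.11,0) + 0.802·(-1.25,0.02) = (-1.4203,0.0160)
  v4: (1-0.802)·(2.55,-2.25) + 0.802·(3.76,-2.23) = (3.5204,-2.2340)
Shoelace sum Σ(x_i·y_{i+1} − x_{i+1}·y_i):
  i=1: 2.7727·1.4122 − -4.0240·4.1573 = +20.6446 (running +20.6446)
  i=2: -4.0240·0.0160 − -1.4203·1.4122 = +1.9411 (running +22.5858)
  i=3: -1.4203·-2.2340 − 3.5204·0.0160 = +3.1164 (running +25.7022)
  i=4: 3.5204·4.1573 − 2.7727·-2.2340 = +20.8295 (running +46.5317)
Area = |Σ|/2 = |46.5317|/2 = 23.2658

Area at t=0.802: 23.2658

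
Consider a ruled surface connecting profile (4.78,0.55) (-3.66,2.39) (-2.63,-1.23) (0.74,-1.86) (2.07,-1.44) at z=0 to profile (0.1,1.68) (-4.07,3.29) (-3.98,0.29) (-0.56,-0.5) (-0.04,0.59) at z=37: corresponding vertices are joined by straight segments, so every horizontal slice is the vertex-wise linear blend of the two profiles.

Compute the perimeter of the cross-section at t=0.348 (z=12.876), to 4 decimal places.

Perimeter at t=0.348: 17.8119

Cross-section at t=0.348: each vertex is (1-t)·p0[i] + t·p1[i].
  v1: (1-0.348)·(4.78,0.55) + 0.348·(0.1,1.68) = (3.1514,0.9432)
  v2: (1-0.348)·(-3.66,2.39) + 0.348·(-4.07,3.29) = (-3.8027,2.7032)
  v3: (1-0.348)·(-2.63,-1.23) + 0.348·(-3.98,0.29) = (-3.0998,-0.7010)
  v4: (1-0.348)·(0.74,-1.86) + 0.348·(-0.56,-0.5) = (0.2876,-1.3867)
  v5: (1-0.348)·(2.07,-1.44) + 0.348·(-0.04,0.59) = (1.3357,-0.7336)
Perimeter = Σ |v_{i+1} − v_i|:
  edge 1→2: √(-6.9540² + 1.7600²) = 7.1733 (running 7.1733)
  edge 2→3: √(0.7029² + -3.4042²) = 3.4760 (running 10.6493)
  edge 3→4: √(3.3874² + -0.6857²) = 3.4561 (running 14.1054)
  edge 4→5: √(1.0481² + 0.6532²) = 1.2350 (running 15.3404)
  edge 5→1: √(1.8156² + 1.6768²) = 2.4715 (running 17.8119)
Perimeter = 17.8119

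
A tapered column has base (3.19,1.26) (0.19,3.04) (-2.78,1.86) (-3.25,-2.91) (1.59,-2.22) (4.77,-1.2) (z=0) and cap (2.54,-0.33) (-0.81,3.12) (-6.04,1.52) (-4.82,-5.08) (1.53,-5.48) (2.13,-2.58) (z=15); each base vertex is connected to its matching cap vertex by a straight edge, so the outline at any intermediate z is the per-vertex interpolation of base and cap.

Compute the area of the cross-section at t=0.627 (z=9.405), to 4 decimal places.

Cross-section at t=0.627: each vertex is (1-t)·p0[i] + t·p1[i].
  v1: (1-0.627)·(3.19,1.26) + 0.627·(2.54,-0.33) = (2.7824,0.2631)
  v2: (1-0.627)·(0.19,3.04) + 0.627·(-0.81,3.12) = (-0.4370,3.0902)
  v3: (1-0.627)·(-2.78,1.86) + 0.627·(-6.04,1.52) = (-4.8240,1.6468)
  v4: (1-0.627)·(-3.25,-2.91) + 0.627·(-4.82,-5.08) = (-4.2344,-4.2706)
  v5: (1-0.627)·(1.59,-2.22) + 0.627·(1.53,-5.48) = (1.5524,-4.2640)
  v6: (1-0.627)·(4.77,-1.2) + 0.627·(2.13,-2.58) = (3.1147,-2.0653)
Shoelace sum Σ(x_i·y_{i+1} − x_{i+1}·y_i):
  i=1: 2.7824·3.0902 − -0.4370·0.2631 = +8.7132 (running +8.7132)
  i=2: -0.4370·1.6468 − -4.8240·3.0902 = +14.1873 (running +22.9005)
  i=3: -4.8240·-4.2706 − -4.2344·1.6468 = +27.5747 (running +50.4752)
  i=4: -4.2344·-4.2640 − 1.5524·-4.2706 = +24.6851 (running +75.1603)
  i=5: 1.5524·-2.0653 − 3.1147·-4.2640 = +10.0752 (running +85.2355)
  i=6: 3.1147·0.2631 − 2.7824·-2.0653 = +6.5659 (running +91.8013)
Area = |Σ|/2 = |91.8013|/2 = 45.9007

Area at t=0.627: 45.9007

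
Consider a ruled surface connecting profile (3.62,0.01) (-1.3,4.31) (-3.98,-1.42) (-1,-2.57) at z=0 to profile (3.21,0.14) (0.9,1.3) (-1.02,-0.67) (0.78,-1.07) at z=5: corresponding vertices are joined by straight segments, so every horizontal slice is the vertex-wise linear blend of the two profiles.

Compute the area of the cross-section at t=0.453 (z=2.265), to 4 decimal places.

Area at t=0.453: 14.7515

Cross-section at t=0.453: each vertex is (1-t)·p0[i] + t·p1[i].
  v1: (1-0.453)·(3.62,0.01) + 0.453·(3.21,0.14) = (3.4343,0.0689)
  v2: (1-0.453)·(-1.3,4.31) + 0.453·(0.9,1.3) = (-0.3034,2.9465)
  v3: (1-0.453)·(-3.98,-1.42) + 0.453·(-1.02,-0.67) = (-2.6391,-1.0802)
  v4: (1-0.453)·(-1,-2.57) + 0.453·(0.78,-1.07) = (-0.1937,-1.8905)
Shoelace sum Σ(x_i·y_{i+1} − x_{i+1}·y_i):
  i=1: 3.4343·2.9465 − -0.3034·0.0689 = +10.1399 (running +10.1399)
  i=2: -0.3034·-1.0802 − -2.6391·2.9465 = +8.1038 (running +18.2437)
  i=3: -2.6391·-1.8905 − -0.1937·-1.0802 = +4.7801 (running +23.0238)
  i=4: -0.1937·0.0689 − 3.4343·-1.8905 = +6.4791 (running +29.5029)
Area = |Σ|/2 = |29.5029|/2 = 14.7515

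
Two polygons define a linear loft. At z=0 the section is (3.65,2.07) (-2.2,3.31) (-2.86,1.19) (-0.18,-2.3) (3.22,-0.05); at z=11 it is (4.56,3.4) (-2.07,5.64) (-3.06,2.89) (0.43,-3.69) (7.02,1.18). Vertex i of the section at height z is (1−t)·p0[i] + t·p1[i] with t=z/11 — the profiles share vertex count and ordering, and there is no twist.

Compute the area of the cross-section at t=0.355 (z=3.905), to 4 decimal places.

Cross-section at t=0.355: each vertex is (1-t)·p0[i] + t·p1[i].
  v1: (1-0.355)·(3.65,2.07) + 0.355·(4.56,3.4) = (3.9730,2.5421)
  v2: (1-0.355)·(-2.2,3.31) + 0.355·(-2.07,5.64) = (-2.1539,4.1372)
  v3: (1-0.355)·(-2.86,1.19) + 0.355·(-3.06,2.89) = (-2.9310,1.7935)
  v4: (1-0.355)·(-0.18,-2.3) + 0.355·(0.43,-3.69) = (0.0365,-2.7934)
  v5: (1-0.355)·(3.22,-0.05) + 0.355·(7.02,1.18) = (4.5690,0.3866)
Shoelace sum Σ(x_i·y_{i+1} − x_{i+1}·y_i):
  i=1: 3.9730·4.1372 − -2.1539·2.5421 = +21.9125 (running +21.9125)
  i=2: -2.1539·1.7935 − -2.9310·4.1372 = +8.2631 (running +30.1756)
  i=3: -2.9310·-2.7934 − 0.0365·1.7935 = +8.1220 (running +38.2976)
  i=4: 0.0365·0.3866 − 4.5690·-2.7934 = +12.7774 (running +51.0750)
  i=5: 4.5690·2.5421 − 3.9730·0.3866 = +10.0789 (running +61.1539)
Area = |Σ|/2 = |61.1539|/2 = 30.5770

Area at t=0.355: 30.5770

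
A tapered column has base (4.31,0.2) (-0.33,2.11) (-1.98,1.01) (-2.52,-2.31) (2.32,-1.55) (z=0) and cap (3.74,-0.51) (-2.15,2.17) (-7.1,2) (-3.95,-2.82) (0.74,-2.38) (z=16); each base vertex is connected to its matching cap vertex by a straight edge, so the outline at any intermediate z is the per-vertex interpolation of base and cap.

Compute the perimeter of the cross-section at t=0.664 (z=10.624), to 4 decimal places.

Perimeter at t=0.664: 22.5741

Cross-section at t=0.664: each vertex is (1-t)·p0[i] + t·p1[i].
  v1: (1-0.664)·(4.31,0.2) + 0.664·(3.74,-0.51) = (3.9315,-0.2714)
  v2: (1-0.664)·(-0.33,2.11) + 0.664·(-2.15,2.17) = (-1.5385,2.1498)
  v3: (1-0.664)·(-1.98,1.01) + 0.664·(-7.1,2) = (-5.3797,1.6674)
  v4: (1-0.664)·(-2.52,-2.31) + 0.664·(-3.95,-2.82) = (-3.4695,-2.6486)
  v5: (1-0.664)·(2.32,-1.55) + 0.664·(0.74,-2.38) = (1.2709,-2.1011)
Perimeter = Σ |v_{i+1} − v_i|:
  edge 1→2: √(-5.4700² + 2.4213²) = 5.9819 (running 5.9819)
  edge 2→3: √(-3.8412² + -0.4825²) = 3.8714 (running 9.8533)
  edge 3→4: √(1.9102² + -4.3160²) = 4.7198 (running 14.5731)
  edge 4→5: √(4.7404² + 0.5475²) = 4.7719 (running 19.3450)
  edge 5→1: √(2.6606² + 1.8297²) = 3.2290 (running 22.5741)
Perimeter = 22.5741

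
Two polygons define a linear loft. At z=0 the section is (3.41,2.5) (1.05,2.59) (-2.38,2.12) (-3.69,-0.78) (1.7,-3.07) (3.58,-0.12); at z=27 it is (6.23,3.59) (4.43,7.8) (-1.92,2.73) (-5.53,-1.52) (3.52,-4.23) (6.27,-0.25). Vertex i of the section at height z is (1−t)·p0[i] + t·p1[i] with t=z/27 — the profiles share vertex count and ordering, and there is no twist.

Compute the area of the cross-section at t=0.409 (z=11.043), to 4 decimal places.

Cross-section at t=0.409: each vertex is (1-t)·p0[i] + t·p1[i].
  v1: (1-0.409)·(3.41,2.5) + 0.409·(6.23,3.59) = (4.5634,2.9458)
  v2: (1-0.409)·(1.05,2.59) + 0.409·(4.43,7.8) = (2.4324,4.7209)
  v3: (1-0.409)·(-2.38,2.12) + 0.409·(-1.92,2.73) = (-2.1919,2.3695)
  v4: (1-0.409)·(-3.69,-0.78) + 0.409·(-5.53,-1.52) = (-4.4426,-1.0827)
  v5: (1-0.409)·(1.7,-3.07) + 0.409·(3.52,-4.23) = (2.4444,-3.5444)
  v6: (1-0.409)·(3.58,-0.12) + 0.409·(6.27,-0.25) = (4.6802,-0.1732)
Shoelace sum Σ(x_i·y_{i+1} − x_{i+1}·y_i):
  i=1: 4.5634·4.7209 − 2.4324·2.9458 = +14.3778 (running +14.3778)
  i=2: 2.4324·2.3695 − -2.1919·4.7209 = +16.1111 (running +30.4889)
  i=3: -2.1919·-1.0827 − -4.4426·2.3695 = +12.8996 (running +43.3885)
  i=4: -4.4426·-3.5444 − 2.4444·-1.0827 = +18.3928 (running +61.7814)
  i=5: 2.4444·-0.1732 − 4.6802·-3.5444 = +16.1654 (running +77.9468)
  i=6: 4.6802·2.9458 − 4.5634·-0.1732 = +14.5772 (running +92.5240)
Area = |Σ|/2 = |92.5240|/2 = 46.2620

Area at t=0.409: 46.2620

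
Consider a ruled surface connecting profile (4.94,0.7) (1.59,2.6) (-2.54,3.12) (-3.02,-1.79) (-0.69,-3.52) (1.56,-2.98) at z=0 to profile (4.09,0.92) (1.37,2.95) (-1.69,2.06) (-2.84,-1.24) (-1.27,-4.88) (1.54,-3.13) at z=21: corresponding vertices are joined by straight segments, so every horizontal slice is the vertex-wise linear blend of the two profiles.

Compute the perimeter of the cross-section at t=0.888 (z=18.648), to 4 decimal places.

Cross-section at t=0.888: each vertex is (1-t)·p0[i] + t·p1[i].
  v1: (1-0.888)·(4.94,0.7) + 0.888·(4.09,0.92) = (4.1852,0.8954)
  v2: (1-0.888)·(1.59,2.6) + 0.888·(1.37,2.95) = (1.3946,2.9108)
  v3: (1-0.888)·(-2.54,3.12) + 0.888·(-1.69,2.06) = (-1.7852,2.1787)
  v4: (1-0.888)·(-3.02,-1.79) + 0.888·(-2.84,-1.24) = (-2.8602,-1.3016)
  v5: (1-0.888)·(-0.69,-3.52) + 0.888·(-1.27,-4.88) = (-1.2050,-4.7277)
  v6: (1-0.888)·(1.56,-2.98) + 0.888·(1.54,-3.13) = (1.5422,-3.1132)
Perimeter = Σ |v_{i+1} − v_i|:
  edge 1→2: √(-2.7906² + 2.0154²) = 3.4423 (running 3.4423)
  edge 2→3: √(-3.1798² + -0.7321²) = 3.2630 (running 6.7053)
  edge 3→4: √(-1.0750² + -3.4803²) = 3.6425 (running 10.3478)
  edge 4→5: √(1.6551² + -3.4261²) = 3.8049 (running 14.1528)
  edge 5→6: √(2.7473² + 1.6145²) = 3.1865 (running 17.3393)
  edge 6→1: √(2.6430² + 4.0086²) = 4.8014 (running 22.1408)
Perimeter = 22.1408

Perimeter at t=0.888: 22.1408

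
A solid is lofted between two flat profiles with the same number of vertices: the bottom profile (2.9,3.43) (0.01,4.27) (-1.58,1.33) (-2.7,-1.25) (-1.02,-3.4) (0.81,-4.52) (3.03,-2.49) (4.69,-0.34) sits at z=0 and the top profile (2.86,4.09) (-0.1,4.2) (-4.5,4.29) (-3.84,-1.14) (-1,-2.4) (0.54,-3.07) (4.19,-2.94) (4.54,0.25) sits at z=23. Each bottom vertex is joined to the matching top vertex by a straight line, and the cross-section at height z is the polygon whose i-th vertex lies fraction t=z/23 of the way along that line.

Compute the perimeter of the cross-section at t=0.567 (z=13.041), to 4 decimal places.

Perimeter at t=0.567: 25.5524

Cross-section at t=0.567: each vertex is (1-t)·p0[i] + t·p1[i].
  v1: (1-0.567)·(2.9,3.43) + 0.567·(2.86,4.09) = (2.8773,3.8042)
  v2: (1-0.567)·(0.01,4.27) + 0.567·(-0.1,4.2) = (-0.0524,4.2303)
  v3: (1-0.567)·(-1.58,1.33) + 0.567·(-4.5,4.29) = (-3.2356,3.0083)
  v4: (1-0.567)·(-2.7,-1.25) + 0.567·(-3.84,-1.14) = (-3.3464,-1.1876)
  v5: (1-0.567)·(-1.02,-3.4) + 0.567·(-1,-2.4) = (-1.0087,-2.8330)
  v6: (1-0.567)·(0.81,-4.52) + 0.567·(0.54,-3.07) = (0.6569,-3.6978)
  v7: (1-0.567)·(3.03,-2.49) + 0.567·(4.19,-2.94) = (3.6877,-2.7452)
  v8: (1-0.567)·(4.69,-0.34) + 0.567·(4.54,0.25) = (4.6050,-0.0055)
Perimeter = Σ |v_{i+1} − v_i|:
  edge 1→2: √(-2.9297² + 0.4261²) = 2.9605 (running 2.9605)
  edge 2→3: √(-3.1833² + -1.2220²) = 3.4098 (running 6.3703)
  edge 3→4: √(-0.1107² + -4.1959²) = 4.1974 (running 10.5677)
  edge 4→5: √(2.3377² + -1.6454²) = 2.8587 (running 13.4264)
  edge 5→6: √(1.6656² + -0.8648²) = 1.8767 (running 15.3031)
  edge 6→7: √(3.0308² + 0.9527²) = 3.1770 (running 18.4801)
  edge 7→8: √(0.9172² + 2.7397²) = 2.8891 (running 21.3693)
  edge 8→1: √(-1.7276² + 3.8097²) = 4.1831 (running 25.5524)
Perimeter = 25.5524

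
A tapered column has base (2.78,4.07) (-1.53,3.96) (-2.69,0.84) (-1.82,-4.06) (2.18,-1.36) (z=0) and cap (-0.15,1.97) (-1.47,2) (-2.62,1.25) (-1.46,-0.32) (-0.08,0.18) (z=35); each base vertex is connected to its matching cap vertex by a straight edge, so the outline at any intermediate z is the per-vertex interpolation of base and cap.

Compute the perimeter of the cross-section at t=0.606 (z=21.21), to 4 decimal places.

Cross-section at t=0.606: each vertex is (1-t)·p0[i] + t·p1[i].
  v1: (1-0.606)·(2.78,4.07) + 0.606·(-0.15,1.97) = (1.0044,2.7974)
  v2: (1-0.606)·(-1.53,3.96) + 0.606·(-1.47,2) = (-1.4936,2.7722)
  v3: (1-0.606)·(-2.69,0.84) + 0.606·(-2.62,1.25) = (-2.6476,1.0885)
  v4: (1-0.606)·(-1.82,-4.06) + 0.606·(-1.46,-0.32) = (-1.6018,-1.7936)
  v5: (1-0.606)·(2.18,-1.36) + 0.606·(-0.08,0.18) = (0.8104,-0.4268)
Perimeter = Σ |v_{i+1} − v_i|:
  edge 1→2: √(-2.4981² + -0.0252²) = 2.4982 (running 2.4982)
  edge 2→3: √(-1.1539² + -1.6838²) = 2.0412 (running 4.5394)
  edge 3→4: √(1.0457² + -2.8820²) = 3.0659 (running 7.6053)
  edge 4→5: √(2.4123² + 1.3668²) = 2.7726 (running 10.3779)
  edge 5→1: √(0.1940² + 3.2242²) = 3.2300 (running 13.6079)
Perimeter = 13.6079

Perimeter at t=0.606: 13.6079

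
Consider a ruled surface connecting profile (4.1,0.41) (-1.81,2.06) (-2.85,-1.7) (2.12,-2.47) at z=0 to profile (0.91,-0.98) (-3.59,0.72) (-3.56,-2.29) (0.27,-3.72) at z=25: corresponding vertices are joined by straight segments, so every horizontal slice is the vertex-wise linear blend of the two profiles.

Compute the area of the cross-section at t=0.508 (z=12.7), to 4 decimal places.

Area at t=0.508: 16.0754

Cross-section at t=0.508: each vertex is (1-t)·p0[i] + t·p1[i].
  v1: (1-0.508)·(4.1,0.41) + 0.508·(0.91,-0.98) = (2.4795,-0.2961)
  v2: (1-0.508)·(-1.81,2.06) + 0.508·(-3.59,0.72) = (-2.7142,1.3793)
  v3: (1-0.508)·(-2.85,-1.7) + 0.508·(-3.56,-2.29) = (-3.2107,-1.9997)
  v4: (1-0.508)·(2.12,-2.47) + 0.508·(0.27,-3.72) = (1.1802,-3.1050)
Shoelace sum Σ(x_i·y_{i+1} − x_{i+1}·y_i):
  i=1: 2.4795·1.3793 − -2.7142·-0.2961 = +2.6162 (running +2.6162)
  i=2: -2.7142·-1.9997 − -3.2107·1.3793 = +9.8561 (running +12.4723)
  i=3: -3.2107·-3.1050 − 1.1802·-1.9997 = +12.3292 (running +24.8015)
  i=4: 1.1802·-0.2961 − 2.4795·-3.1050 = +7.3493 (running +32.1508)
Area = |Σ|/2 = |32.1508|/2 = 16.0754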